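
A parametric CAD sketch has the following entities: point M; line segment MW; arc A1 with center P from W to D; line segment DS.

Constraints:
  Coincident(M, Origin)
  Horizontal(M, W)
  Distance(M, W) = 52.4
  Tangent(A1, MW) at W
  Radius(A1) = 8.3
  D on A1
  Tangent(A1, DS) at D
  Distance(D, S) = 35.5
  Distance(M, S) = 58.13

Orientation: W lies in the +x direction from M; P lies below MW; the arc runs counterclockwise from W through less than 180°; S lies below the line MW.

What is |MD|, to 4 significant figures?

44.76

M is at the origin; MW is horizontal with |MW| = 52.4 and W on the +x side, so W = (52.40, 0.000). A1 meets MW tangentially, so PW is at right angles to MW, so P = W + (0, -8.3) = (52.40, -8.300). Since PD ⟂ DS (tangency), |PS| = √(8.3² + 35.5²) = 36.46 regardless of where D sits on A1. So S lies on both circle(M, 58.13) and circle(P, 36.46); the below-MW intersection is S = (39.69, -42.47). D is the foot of the tangent from S: D = (44.17, -7.254).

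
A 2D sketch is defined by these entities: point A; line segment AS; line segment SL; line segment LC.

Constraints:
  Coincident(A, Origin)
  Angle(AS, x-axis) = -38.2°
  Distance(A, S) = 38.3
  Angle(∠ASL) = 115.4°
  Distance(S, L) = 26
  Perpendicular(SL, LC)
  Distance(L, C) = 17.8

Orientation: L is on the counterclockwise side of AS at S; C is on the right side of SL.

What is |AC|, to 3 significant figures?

67.4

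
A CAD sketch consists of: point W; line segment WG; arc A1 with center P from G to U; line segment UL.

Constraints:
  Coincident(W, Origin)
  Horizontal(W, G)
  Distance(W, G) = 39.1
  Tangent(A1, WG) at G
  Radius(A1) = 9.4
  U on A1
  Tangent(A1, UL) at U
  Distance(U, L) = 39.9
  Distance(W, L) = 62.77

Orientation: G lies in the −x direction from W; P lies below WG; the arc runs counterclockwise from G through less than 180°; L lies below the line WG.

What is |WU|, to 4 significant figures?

49.61

W is at the origin; W and G share the same y with |WG| = 39.1 and G on the −x side, so G = (-39.10, 0.000). A1 meets WG tangentially, so PG is at right angles to WG, so P = G + (0, -9.4) = (-39.10, -9.400). Since PU ⟂ UL (tangency), |PL| = √(9.4² + 39.9²) = 40.99 regardless of where U sits on A1. So L lies on both circle(W, 62.77) and circle(P, 40.99); the below-WG intersection is L = (-37.47, -50.36). U is the foot of the tangent from L: U = (-48.16, -11.92).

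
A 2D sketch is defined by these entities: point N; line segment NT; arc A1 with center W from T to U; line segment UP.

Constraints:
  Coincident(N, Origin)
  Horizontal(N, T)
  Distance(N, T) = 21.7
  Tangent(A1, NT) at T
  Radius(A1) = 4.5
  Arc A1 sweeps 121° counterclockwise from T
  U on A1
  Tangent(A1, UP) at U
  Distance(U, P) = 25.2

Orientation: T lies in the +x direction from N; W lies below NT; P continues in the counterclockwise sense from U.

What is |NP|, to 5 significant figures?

41.923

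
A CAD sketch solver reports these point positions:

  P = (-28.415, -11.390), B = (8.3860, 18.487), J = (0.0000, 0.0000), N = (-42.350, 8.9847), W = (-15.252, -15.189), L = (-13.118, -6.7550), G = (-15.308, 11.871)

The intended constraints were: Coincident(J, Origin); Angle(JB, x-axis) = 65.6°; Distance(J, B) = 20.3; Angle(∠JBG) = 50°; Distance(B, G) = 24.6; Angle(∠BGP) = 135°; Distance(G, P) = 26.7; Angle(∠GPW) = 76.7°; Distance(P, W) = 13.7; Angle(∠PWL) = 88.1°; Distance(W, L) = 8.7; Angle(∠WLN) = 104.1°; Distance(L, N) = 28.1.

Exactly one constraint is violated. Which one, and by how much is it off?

Distance(L, N) = 28.1 — off by 5.10.

J = (0.00, 0.00) ✓; JB at 65.60° ✓; |JB| = 20.30 ✓; ∠JBG = 50.00° ✓; |BG| = 24.60 ✓; ∠BGP = 135.0° ✓; |GP| = 26.70 ✓; ∠GPW = 76.70° ✓; |PW| = 13.70 ✓; ∠PWL = 88.10° ✓; |WL| = 8.700 ✓; ∠WLN = 104.1° ✓; |LN| = 33.20 ✗.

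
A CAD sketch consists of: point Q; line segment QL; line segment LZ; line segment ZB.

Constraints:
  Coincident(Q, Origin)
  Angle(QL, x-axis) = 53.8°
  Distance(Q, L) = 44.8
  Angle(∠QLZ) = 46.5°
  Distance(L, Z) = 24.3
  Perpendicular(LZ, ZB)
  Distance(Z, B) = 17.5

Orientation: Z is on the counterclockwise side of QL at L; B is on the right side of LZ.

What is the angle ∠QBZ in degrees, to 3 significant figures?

7.45°

∠QLZ = 46.5°, so LZ runs at 53.8° + (180° − 46.5°) = 187° from the x-axis; with |LZ| = 24.3, Z = L + 24.3·(cos 187°, sin 187°) = (2.36, 33.1). LZ ⟂ ZB; with |ZB| = 17.5 on the right of LZ, B = Z + 17.5·(-0.127, 0.992) = (0.132, 50.4). Then cos ∠QBZ = BQ·BZ / (|BQ||BZ|), giving 7.45°.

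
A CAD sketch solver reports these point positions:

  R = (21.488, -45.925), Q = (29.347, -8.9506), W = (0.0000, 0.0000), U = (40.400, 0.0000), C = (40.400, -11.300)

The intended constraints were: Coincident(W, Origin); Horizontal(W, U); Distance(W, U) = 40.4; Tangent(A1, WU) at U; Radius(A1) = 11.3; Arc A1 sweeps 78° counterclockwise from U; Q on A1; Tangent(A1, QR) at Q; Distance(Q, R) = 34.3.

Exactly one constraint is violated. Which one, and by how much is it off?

Distance(Q, R) = 34.3 — off by 3.50.

W = (0.00, 0.00) ✓; W.y = 0.00, U.y = 0.00 ✓; |WU| = 40.40 ✓; ∠(CU, UW) = 90.00° ✓; |CU| = 11.30 ✓; bearing(C→Q) − bearing(C→U) = 78.00° ✓; |CQ| = 11.30 ✓; ∠(CQ, QR) = 90.00° ✓; |QR| = 37.80 ✗.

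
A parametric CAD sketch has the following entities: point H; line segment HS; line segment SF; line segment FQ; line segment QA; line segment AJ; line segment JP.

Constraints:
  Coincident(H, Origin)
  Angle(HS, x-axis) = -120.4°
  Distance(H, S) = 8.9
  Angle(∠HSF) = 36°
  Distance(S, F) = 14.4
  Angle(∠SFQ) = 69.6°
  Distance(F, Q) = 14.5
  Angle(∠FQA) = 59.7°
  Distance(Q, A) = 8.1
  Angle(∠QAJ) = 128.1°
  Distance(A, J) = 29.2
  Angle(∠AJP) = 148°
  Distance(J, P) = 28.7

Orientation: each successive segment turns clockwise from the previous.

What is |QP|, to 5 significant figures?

59.200

H is at the origin; HS runs at -120.4° with length 8.9, so S = (-4.5037, -7.6764). ∠HSF = 36.0° gives SF at 95.600° from the x-axis; with |SF| = 14.4, F = (-5.9089, 6.6549). ∠SFQ = 69.6° gives FQ at -14.800° from the x-axis; with |FQ| = 14.5, Q = (8.1100, 2.9509). ∠FQA = 59.7° gives QA at -135.10° from the x-axis; with |QA| = 8.1, A = (2.3725, -2.7666). ∠QAJ = 128.1° gives AJ at 173.00° from the x-axis; with |AJ| = 29.2, J = (-26.610, 0.79196). ∠AJP = 148.0° gives JP at 141.00° from the x-axis; with |JP| = 28.7, P = (-48.914, 18.853). Then |QP| = |P − Q| = 59.200.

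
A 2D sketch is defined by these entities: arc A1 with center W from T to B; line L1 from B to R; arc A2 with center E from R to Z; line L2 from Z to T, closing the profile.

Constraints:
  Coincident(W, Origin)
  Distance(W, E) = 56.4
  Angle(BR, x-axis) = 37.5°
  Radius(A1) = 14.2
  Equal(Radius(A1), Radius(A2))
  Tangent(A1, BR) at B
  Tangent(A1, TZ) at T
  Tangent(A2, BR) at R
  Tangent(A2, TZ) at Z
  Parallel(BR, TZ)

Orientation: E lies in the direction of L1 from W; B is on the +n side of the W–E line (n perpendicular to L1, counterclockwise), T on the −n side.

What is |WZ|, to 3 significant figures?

58.2

Tangency of A1 to both parallel lines with radius 14.2 puts B and T at W ± 14.2·n: B = (-8.64, 11.3), T = (8.64, -11.3). Equal radii place R and Z the same way about E: R = E + 14.2·n = (36.1, 45.6), Z = E − 14.2·n = (53.4, 23.1). Then |WZ| = |Z − W| = 58.2.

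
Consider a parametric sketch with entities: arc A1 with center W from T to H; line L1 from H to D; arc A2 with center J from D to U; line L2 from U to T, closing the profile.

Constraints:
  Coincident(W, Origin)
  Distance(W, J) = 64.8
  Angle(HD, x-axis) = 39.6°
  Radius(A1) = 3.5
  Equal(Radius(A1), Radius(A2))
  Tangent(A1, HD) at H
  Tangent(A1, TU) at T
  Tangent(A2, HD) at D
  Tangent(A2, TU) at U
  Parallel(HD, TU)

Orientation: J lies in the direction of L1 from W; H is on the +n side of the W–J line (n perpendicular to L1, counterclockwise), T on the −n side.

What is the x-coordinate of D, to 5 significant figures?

47.698

The slot axis is L1's direction at 39.6°, so u = (cos 39.6°, sin 39.6°) = (0.77051, 0.63742) and n = (−sin 39.6°, cos 39.6°) = (-0.63742, 0.77051). W is at the origin and J lies 64.8 along u from W, so J = 64.8·u = (49.929, 41.305). Tangency of A1 to both parallel lines with radius 3.5 puts H and T at W ± 3.5·n: H = (-2.2310, 2.6968), T = (2.2310, -2.6968). Equal radii place D and U the same way about J: D = J + 3.5·n = (47.698, 44.002), U = J − 3.5·n = (52.160, 38.608). So D.x = 47.698.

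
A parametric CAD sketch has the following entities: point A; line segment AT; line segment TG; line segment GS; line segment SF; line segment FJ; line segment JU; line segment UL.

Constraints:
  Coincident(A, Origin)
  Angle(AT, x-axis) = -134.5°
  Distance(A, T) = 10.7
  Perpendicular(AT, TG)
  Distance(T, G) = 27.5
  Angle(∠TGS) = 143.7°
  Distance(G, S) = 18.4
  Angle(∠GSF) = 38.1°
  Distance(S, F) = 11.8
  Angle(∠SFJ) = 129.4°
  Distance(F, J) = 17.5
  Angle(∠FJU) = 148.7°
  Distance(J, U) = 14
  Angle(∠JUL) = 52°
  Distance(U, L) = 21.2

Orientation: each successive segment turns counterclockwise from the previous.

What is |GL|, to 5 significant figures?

9.6680

A is at the origin; AT runs at -134.5° with length 10.7, so T = (-7.4997, -7.6318). AT is perpendicular to TG, so TG runs at -44.500°; with |TG| = 27.5, G = (12.115, -26.907). ∠TGS = 143.7° gives GS at -8.2000° from the x-axis; with |GS| = 18.4, S = (30.327, -29.531). ∠GSF = 38.1° gives SF at 133.70° from the x-axis; with |SF| = 11.8, F = (22.174, -21.000). ∠SFJ = 129.4° gives FJ at -175.70° from the x-axis; with |FJ| = 17.5, J = (4.7234, -22.312). ∠FJU = 148.7° gives JU at -144.40° from the x-axis; with |JU| = 14.0, U = (-6.6600, -30.462). ∠JUL = 52.0° gives UL at -16.400° from the x-axis; with |UL| = 21.2, L = (13.677, -36.448). Then |GL| = |L − G| = 9.6680.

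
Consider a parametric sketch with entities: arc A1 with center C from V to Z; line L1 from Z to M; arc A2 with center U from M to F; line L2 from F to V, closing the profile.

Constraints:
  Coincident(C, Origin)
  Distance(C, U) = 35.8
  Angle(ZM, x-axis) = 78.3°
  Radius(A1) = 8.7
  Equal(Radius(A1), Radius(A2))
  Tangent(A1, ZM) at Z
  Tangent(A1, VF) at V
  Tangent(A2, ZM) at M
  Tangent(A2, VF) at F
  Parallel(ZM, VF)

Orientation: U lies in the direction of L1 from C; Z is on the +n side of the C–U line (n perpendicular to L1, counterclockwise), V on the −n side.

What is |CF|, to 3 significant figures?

36.8

The slot axis is L1's direction at 78.3°, so u = (cos 78.3°, sin 78.3°) = (0.203, 0.979) and n = (−sin 78.3°, cos 78.3°) = (-0.979, 0.203). C is at the origin and U lies 35.8 along u from C, so U = 35.8·u = (7.26, 35.1). Tangency of A1 to both parallel lines with radius 8.7 puts Z and V at C ± 8.7·n: Z = (-8.52, 1.76), V = (8.52, -1.76). Equal radii place M and F the same way about U: M = U + 8.7·n = (-1.26, 36.8), F = U − 8.7·n = (15.8, 33.3). Then |CF| = |F − C| = 36.8.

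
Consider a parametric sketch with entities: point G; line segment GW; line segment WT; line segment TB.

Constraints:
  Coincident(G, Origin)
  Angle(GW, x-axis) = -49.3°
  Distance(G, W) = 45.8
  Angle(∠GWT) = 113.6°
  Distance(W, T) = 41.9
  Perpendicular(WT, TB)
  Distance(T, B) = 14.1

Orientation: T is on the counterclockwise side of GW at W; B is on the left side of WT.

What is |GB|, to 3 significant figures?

66.4

∠GWT = 113.6°, so WT runs at -49.3° + (180° − 113.6°) = 17.1° from the x-axis; with |WT| = 41.9, T = W + 41.9·(cos 17.1°, sin 17.1°) = (69.9, -22.4). WT is perpendicular to TB; with |TB| = 14.1 on the left of WT, B = T + 14.1·(-0.294, 0.956) = (65.8, -8.93). Then |GB| = |B − G| = 66.4.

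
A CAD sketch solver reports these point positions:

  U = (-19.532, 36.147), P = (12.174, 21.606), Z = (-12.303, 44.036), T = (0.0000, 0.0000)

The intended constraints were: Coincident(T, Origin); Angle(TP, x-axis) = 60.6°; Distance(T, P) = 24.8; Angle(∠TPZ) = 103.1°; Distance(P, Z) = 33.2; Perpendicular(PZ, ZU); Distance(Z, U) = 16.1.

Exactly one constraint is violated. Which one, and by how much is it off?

Distance(Z, U) = 16.1 — off by 5.40.

T = (0.00, 0.00) ✓; TP at 60.60° ✓; |TP| = 24.80 ✓; ∠TPZ = 103.1° ✓; |PZ| = 33.20 ✓; ∠(PZ, ZU) = 90.00° ✓; |ZU| = 10.70 ✗.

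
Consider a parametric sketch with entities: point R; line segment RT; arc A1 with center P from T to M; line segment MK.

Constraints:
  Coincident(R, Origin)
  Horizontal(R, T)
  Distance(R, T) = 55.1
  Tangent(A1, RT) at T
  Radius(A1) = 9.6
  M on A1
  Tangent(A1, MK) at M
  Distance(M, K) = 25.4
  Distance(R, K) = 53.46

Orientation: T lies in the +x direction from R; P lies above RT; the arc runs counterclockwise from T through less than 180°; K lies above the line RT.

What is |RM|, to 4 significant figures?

63.58

R is at the origin; R and T share the same y with |RT| = 55.1 and T on the +x side, so T = (55.10, 0.000). Tangency of A1 to RT means the radius PT is perpendicular to RT, so P = T + (0, 9.6) = (55.10, 9.600). Since PM ⟂ MK (tangency), |PK| = √(9.6² + 25.4²) = 27.15 regardless of where M sits on A1. So K lies on both circle(R, 53.46) and circle(P, 27.15); the above-RT intersection is K = (41.83, 33.29). M is the foot of the tangent from K: M = (61.28, 16.95).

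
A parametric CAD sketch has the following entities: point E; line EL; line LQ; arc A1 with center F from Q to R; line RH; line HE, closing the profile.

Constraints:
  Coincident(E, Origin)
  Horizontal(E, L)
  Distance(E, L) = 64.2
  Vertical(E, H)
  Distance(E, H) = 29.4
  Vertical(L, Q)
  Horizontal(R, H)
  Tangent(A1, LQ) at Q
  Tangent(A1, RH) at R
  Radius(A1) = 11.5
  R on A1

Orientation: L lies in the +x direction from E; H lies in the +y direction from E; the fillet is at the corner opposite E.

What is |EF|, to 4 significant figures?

55.66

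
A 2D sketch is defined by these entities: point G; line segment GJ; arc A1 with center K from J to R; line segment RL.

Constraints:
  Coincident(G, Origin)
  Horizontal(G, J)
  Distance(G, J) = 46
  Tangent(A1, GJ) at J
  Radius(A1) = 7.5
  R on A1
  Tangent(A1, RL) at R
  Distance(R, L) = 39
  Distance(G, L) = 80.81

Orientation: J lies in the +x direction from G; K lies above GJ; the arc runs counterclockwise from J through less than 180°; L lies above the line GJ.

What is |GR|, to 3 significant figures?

52.7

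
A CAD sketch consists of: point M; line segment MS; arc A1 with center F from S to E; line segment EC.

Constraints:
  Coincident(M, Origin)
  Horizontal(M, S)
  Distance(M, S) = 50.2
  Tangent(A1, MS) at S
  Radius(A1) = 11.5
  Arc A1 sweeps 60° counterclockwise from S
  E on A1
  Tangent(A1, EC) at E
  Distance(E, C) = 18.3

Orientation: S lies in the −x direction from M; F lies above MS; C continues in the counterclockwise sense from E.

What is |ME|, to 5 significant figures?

40.649

M is at the origin; M and S share the same y with |MS| = 50.2 and S on the −x side, so S = (-50.200, 0.0000). A1 meets MS tangentially, so FS is at right angles to MS, so F = S + (0, 11.5) = (-50.200, 11.500). On A1, S sits at bearing -90° from F; a 60° counterclockwise sweep puts E at bearing -30°, so E = F + 11.5·(cos -30°, sin -30°) = (-40.241, 5.7500). Then |ME| = |E − M| = 40.649.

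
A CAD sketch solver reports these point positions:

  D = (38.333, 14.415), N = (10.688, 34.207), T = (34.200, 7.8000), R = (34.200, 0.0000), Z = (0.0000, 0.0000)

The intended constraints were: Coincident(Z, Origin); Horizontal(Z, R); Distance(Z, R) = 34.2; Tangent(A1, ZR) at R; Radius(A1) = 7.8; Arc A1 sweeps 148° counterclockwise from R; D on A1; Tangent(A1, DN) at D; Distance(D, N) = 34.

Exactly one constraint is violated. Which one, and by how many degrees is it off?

Tangent(A1, DN) at D — off by 3.60°.

Z = (0.00, 0.00) ✓; Z.y = 0.00, R.y = 0.00 ✓; |ZR| = 34.20 ✓; ∠(TR, RZ) = 90.00° ✓; |TR| = 7.800 ✓; bearing(T→D) − bearing(T→R) = 148.0° ✓; |TD| = 7.800 ✓; ∠(TD, DN) = 93.60° ✗; |DN| = 34.00 ✓.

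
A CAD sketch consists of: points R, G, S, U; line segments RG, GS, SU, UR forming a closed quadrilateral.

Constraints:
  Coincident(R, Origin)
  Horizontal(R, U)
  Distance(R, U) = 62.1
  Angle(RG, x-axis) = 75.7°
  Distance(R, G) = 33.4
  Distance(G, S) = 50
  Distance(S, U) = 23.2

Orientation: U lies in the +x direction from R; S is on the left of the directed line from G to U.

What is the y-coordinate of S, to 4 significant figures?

22.70

R is at the origin; RU is horizontal with |RU| = 62.1 and U in +x, so U = (62.1, 0). RG runs at 75.7° with |RG| = 33.4, so G = (8.250, 32.37). S is determined by |GS| = 50.0 and |SU| = 23.2 together: it lies at the intersection of circle(G, 50.0) and circle(U, 23.2). With |GU| = 62.83, the foot of the radical line on GU is 47.03 from G and the perpendicular offset is √(50.0² − 47.03²) = 16.99. Taking the left-of-GU solution: S = (57.31, 22.70).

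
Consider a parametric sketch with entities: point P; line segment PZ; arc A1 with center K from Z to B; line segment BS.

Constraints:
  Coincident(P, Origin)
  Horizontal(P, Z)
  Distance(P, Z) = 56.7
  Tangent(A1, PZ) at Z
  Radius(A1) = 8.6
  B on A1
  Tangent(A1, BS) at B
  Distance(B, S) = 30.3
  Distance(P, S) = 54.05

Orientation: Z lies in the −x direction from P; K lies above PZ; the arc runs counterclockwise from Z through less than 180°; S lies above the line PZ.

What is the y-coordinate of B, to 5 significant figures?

6.3908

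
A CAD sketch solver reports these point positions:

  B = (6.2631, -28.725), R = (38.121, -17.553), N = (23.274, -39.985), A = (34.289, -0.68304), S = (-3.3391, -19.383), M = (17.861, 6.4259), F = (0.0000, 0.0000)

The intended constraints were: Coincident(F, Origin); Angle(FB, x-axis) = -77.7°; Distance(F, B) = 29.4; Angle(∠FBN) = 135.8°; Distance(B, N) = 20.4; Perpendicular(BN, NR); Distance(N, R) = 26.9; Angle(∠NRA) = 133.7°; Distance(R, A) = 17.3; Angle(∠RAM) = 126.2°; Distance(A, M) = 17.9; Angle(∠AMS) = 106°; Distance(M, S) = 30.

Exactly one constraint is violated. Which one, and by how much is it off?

Distance(M, S) = 30 — off by 3.40.

F = (0.00, 0.00) ✓; FB at -77.70° ✓; |FB| = 29.40 ✓; ∠FBN = 135.8° ✓; |BN| = 20.40 ✓; ∠(BN, NR) = 90.00° ✓; |NR| = 26.90 ✓; ∠NRA = 133.7° ✓; |RA| = 17.30 ✓; ∠RAM = 126.2° ✓; |AM| = 17.90 ✓; ∠AMS = 106.0° ✓; |MS| = 33.40 ✗.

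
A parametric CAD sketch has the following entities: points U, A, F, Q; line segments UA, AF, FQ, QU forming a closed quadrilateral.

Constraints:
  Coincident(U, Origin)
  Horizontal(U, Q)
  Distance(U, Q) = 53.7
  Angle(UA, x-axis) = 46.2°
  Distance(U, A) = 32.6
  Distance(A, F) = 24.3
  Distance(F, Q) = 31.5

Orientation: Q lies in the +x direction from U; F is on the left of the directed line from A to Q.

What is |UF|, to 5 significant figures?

55.063

U is at the origin; UQ is horizontal with |UQ| = 53.7 and Q in +x, so Q = (53.7, 0). UA runs at 46.2° with |UA| = 32.6, so A = (22.564, 23.529). F is determined by |AF| = 24.3 and |FQ| = 31.5 together: it lies at the intersection of circle(A, 24.3) and circle(Q, 31.5). With |AQ| = 39.027, the foot of the radical line on AQ is 14.366 from A and the perpendicular offset is √(24.3² − 14.366²) = 19.599. Taking the left-of-AQ solution: F = (45.841, 30.504).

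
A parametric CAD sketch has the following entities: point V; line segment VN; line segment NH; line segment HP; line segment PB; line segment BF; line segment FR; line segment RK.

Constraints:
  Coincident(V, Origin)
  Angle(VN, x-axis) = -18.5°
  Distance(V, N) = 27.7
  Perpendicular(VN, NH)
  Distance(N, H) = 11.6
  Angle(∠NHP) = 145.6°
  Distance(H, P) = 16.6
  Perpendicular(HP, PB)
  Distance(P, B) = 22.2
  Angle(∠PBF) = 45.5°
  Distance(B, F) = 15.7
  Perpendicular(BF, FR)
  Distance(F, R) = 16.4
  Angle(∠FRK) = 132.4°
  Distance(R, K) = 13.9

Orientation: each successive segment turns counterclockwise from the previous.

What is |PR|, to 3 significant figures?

0.583

∠PBF = 45.5° gives BF at -29.6° from the x-axis; with |BF| = 15.7, F = (17.7, 4.34). BF ⟂ FR, so FR runs at 60.4°; with |FR| = 16.4, R = (25.8, 18.6). Then |PR| = |R − P| = 0.583.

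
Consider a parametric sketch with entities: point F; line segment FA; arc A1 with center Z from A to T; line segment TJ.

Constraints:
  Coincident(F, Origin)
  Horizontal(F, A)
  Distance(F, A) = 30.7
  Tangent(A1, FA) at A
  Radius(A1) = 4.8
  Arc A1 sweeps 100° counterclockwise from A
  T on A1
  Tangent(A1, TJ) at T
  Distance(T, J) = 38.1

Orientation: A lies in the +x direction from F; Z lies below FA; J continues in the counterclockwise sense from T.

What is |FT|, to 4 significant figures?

26.58

The tangent condition forces ZA to be normal to FA, so Z = A + (0, -4.8) = (30.70, -4.800). On A1, A sits at bearing 90° from Z; a 100° counterclockwise sweep puts T at bearing 190°, so T = Z + 4.8·(cos 190°, sin 190°) = (25.97, -5.634). Then |FT| = |T − F| = 26.58.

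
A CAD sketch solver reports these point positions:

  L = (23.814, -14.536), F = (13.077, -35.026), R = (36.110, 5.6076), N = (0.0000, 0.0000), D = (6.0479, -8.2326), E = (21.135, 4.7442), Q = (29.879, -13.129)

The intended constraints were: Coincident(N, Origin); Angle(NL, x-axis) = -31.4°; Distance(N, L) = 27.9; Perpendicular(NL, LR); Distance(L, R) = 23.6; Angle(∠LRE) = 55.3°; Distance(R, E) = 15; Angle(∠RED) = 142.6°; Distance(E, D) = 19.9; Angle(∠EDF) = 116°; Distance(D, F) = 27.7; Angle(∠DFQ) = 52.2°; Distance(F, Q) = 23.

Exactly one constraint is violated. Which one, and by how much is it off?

Distance(F, Q) = 23 — off by 4.60.

N = (0.00, 0.00) ✓; NL at -31.40° ✓; |NL| = 27.90 ✓; ∠(NL, LR) = 90.00° ✓; |LR| = 23.60 ✓; ∠LRE = 55.30° ✓; |RE| = 15.00 ✓; ∠RED = 142.6° ✓; |ED| = 19.90 ✓; ∠EDF = 116.0° ✓; |DF| = 27.70 ✓; ∠DFQ = 52.20° ✓; |FQ| = 27.60 ✗.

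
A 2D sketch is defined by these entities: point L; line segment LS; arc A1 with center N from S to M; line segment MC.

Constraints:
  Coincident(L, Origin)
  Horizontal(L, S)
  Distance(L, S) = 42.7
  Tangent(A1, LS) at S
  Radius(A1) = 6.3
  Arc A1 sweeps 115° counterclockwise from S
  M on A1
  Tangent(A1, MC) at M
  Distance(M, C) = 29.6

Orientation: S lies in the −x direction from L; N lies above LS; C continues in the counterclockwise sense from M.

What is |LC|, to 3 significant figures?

61.1

L is at the origin; LS is horizontal with |LS| = 42.7 and S on the −x side, so S = (-42.7, 0.00). A1 meets LS tangentially, so NS is at right angles to LS, so N = S + (0, 6.3) = (-42.7, 6.30). On A1, S sits at bearing -90° from N; a 115° counterclockwise sweep puts M at bearing 25°, so M = N + 6.3·(cos 25°, sin 25°) = (-37.0, 8.96). Since A1 is tangent to MC there, NM ⟂ MC, so MC runs along (−sin 25°, cos 25°); with |MC| = 29.6, C = (-49.5, 35.8). Then |LC| = |C − L| = 61.1.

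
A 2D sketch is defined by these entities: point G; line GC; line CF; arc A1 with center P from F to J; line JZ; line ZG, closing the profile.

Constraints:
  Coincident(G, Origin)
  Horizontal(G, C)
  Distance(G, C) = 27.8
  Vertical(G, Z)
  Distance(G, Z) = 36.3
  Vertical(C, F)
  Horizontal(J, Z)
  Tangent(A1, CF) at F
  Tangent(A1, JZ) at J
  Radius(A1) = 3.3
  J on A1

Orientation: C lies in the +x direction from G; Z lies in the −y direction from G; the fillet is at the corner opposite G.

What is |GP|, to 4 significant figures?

41.10

G is at the origin; G and C share the same y with |GC| = 27.8 and C on the +x side, so C = (27.80, 0.000). G and Z share the same x with |GZ| = 36.3 and Z on the −y side, so Z = (0.000, -36.30). The virtual corner opposite G is at (27.80, -36.30). Tangency of A1 to CF means the radius PF is perpendicular to CF and the tangent condition forces PJ to be normal to JZ, with radius 3.3, so the center P sits 3.3 in from both sides at P = (24.50, -33.00). Then |GP| = |P − G| = 41.10.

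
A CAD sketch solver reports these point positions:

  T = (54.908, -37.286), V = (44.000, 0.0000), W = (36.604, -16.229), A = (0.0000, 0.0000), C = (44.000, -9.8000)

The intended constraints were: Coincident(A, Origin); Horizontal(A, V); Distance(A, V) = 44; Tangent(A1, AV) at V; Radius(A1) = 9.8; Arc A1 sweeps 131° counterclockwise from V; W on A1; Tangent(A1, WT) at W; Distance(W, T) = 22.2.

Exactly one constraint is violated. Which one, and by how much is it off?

Distance(W, T) = 22.2 — off by 5.70.

A = (0.00, 0.00) ✓; A.y = 0.00, V.y = 0.00 ✓; |AV| = 44.00 ✓; ∠(CV, VA) = 90.00° ✓; |CV| = 9.800 ✓; bearing(C→W) − bearing(C→V) = 131.0° ✓; |CW| = 9.800 ✓; ∠(CW, WT) = 90.00° ✓; |WT| = 27.90 ✗.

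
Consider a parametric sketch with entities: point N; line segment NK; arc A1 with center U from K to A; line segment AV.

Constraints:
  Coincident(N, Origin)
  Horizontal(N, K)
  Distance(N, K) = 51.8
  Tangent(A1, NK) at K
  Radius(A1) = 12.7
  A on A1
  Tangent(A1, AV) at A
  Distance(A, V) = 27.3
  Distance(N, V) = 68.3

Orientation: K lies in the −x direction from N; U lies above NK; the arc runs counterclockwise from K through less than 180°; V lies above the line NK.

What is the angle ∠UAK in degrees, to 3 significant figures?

31.1°

Checks: ∠(UK, KN) = 90.00° ✓; |UK| = 12.70 ✓; |UA| = 12.70 ✓; ∠(UA, AV) = 90.00° ✓; |AV| = 27.30 ✓; |NV| = 68.30 ✓.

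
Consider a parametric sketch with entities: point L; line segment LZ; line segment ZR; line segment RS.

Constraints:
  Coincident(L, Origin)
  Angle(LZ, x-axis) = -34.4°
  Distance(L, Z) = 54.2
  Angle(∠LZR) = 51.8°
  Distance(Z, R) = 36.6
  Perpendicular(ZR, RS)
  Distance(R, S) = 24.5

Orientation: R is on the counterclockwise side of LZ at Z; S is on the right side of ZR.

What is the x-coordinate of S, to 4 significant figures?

66.74

L is at the origin; LZ runs at -34.4° with length 54.2, so Z = 54.2·(cos -34.4°, sin -34.4°) = (44.72, -30.62). ∠LZR = 51.8°, so ZR runs at -34.4° + (180° − 51.8°) = 93.80° from the x-axis; with |ZR| = 36.6, R = Z + 36.6·(cos 93.80°, sin 93.80°) = (42.30, 5.898). The perpendicularity gives RS at right angles to ZR; with |RS| = 24.5 on the right of ZR, S = R + 24.5·(0.9978, 0.06627) = (66.74, 7.522). So S.x = 66.74.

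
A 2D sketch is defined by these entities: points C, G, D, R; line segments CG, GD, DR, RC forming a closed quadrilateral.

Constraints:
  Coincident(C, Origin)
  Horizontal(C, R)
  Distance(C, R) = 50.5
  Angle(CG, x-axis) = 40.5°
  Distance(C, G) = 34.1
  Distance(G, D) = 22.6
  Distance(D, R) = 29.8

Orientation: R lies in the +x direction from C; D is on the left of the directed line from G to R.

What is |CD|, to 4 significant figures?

55.77

Checks: |CR| = 50.50 ✓; |CG| = 34.10 ✓; |GD| = 22.60 ✓; |DR| = 29.80 ✓.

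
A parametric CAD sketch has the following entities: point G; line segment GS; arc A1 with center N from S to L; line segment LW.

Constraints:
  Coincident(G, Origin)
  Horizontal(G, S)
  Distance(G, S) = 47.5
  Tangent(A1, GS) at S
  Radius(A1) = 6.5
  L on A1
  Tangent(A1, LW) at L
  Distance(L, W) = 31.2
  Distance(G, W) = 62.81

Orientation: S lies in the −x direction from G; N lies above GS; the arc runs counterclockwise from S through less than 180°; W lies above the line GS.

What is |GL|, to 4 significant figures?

42.07

G is at the origin; G and S share the same y with |GS| = 47.5 and S on the −x side, so S = (-47.50, 0.000). The tangent condition forces NS to be normal to GS, so N = S + (0, 6.5) = (-47.50, 6.500). Since NL ⟂ LW (tangency), |NW| = √(6.5² + 31.2²) = 31.87 regardless of where L sits on A1. So W lies on both circle(G, 62.81) and circle(N, 31.87); the above-GS intersection is W = (-49.79, 38.29). L is the foot of the tangent from W: L = (-41.25, 8.280).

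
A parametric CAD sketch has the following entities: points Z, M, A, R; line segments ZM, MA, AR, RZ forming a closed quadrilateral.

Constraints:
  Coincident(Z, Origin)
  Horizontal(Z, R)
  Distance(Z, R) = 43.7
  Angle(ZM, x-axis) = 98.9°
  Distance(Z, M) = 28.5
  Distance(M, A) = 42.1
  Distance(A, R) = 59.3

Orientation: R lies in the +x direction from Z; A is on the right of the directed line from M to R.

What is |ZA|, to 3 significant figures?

19.1

Z is at the origin; Z and R share the same y with |ZR| = 43.7 and R in +x, so R = (43.7, 0). ZM runs at 98.9° with |ZM| = 28.5, so M = (-4.41, 28.2). A is determined by |MA| = 42.1 and |AR| = 59.3 together: it lies at the intersection of circle(M, 42.1) and circle(R, 59.3). With |MR| = 55.7, the foot of the radical line on MR is 12.2 from M and the perpendicular offset is √(42.1² − 12.2²) = 40.3. Taking the right-of-MR solution: A = (-14.2, -12.8).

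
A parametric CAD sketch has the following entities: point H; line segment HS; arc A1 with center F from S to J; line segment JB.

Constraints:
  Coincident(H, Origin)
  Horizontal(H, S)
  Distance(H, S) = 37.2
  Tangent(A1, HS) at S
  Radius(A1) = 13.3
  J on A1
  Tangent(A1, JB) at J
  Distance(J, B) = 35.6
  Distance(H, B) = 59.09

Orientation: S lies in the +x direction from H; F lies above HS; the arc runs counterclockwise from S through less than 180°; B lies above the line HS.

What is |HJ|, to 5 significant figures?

52.618

H is at the origin; H and S share the same y with |HS| = 37.2 and S on the +x side, so S = (37.200, 0.0000). Tangency of A1 to HS means the radius FS is perpendicular to HS, so F = S + (0, 13.3) = (37.200, 13.300). Since FJ ⟂ JB (tangency), |FB| = √(13.3² + 35.6²) = 38.003 regardless of where J sits on A1. So B lies on both circle(H, 59.09) and circle(F, 38.003); the above-HS intersection is B = (30.375, 50.685). J is the foot of the tangent from B: J = (48.620, 20.117).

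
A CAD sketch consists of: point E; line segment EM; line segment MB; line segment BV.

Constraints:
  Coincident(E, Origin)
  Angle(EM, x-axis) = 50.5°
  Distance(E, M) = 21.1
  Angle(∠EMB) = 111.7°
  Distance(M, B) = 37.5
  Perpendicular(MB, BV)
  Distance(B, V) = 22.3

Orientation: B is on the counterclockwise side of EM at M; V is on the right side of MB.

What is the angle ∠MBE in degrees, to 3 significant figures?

23.4°

E is at the origin; EM runs at 50.5° with length 21.1, so M = 21.1·(cos 50.5°, sin 50.5°) = (13.4, 16.3). ∠EMB = 111.7°, so MB runs at 50.5° + (180° − 111.7°) = 119° from the x-axis; with |MB| = 37.5, B = M + 37.5·(cos 119°, sin 119°) = (-4.64, 49.1). Then cos ∠MBE = BM·BE / (|BM||BE|), giving 23.4°.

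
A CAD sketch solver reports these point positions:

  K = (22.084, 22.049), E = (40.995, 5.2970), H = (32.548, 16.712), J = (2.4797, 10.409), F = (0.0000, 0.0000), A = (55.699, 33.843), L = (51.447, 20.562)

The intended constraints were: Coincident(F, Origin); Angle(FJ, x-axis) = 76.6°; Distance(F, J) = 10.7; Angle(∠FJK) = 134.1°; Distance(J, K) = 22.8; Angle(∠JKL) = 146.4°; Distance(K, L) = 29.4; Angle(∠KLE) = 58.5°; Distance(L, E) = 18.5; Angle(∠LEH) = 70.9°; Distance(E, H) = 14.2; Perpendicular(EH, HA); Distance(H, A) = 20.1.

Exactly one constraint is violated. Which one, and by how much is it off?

Distance(H, A) = 20.1 — off by 8.70.

F = (0.00, 0.00) ✓; FJ at 76.60° ✓; |FJ| = 10.70 ✓; ∠FJK = 134.1° ✓; |JK| = 22.80 ✓; ∠JKL = 146.4° ✓; |KL| = 29.40 ✓; ∠KLE = 58.50° ✓; |LE| = 18.50 ✓; ∠LEH = 70.90° ✓; |EH| = 14.20 ✓; ∠(EH, HA) = 90.00° ✓; |HA| = 28.80 ✗.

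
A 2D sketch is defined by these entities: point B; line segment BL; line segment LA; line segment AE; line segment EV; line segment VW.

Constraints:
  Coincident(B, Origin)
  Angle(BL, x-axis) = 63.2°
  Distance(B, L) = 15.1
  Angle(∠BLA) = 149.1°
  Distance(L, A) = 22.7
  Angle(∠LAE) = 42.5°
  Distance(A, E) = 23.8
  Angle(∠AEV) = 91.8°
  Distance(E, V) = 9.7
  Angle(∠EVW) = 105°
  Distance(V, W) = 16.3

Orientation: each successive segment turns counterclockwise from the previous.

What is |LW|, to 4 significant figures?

8.288

B is at the origin; BL runs at 63.2° with length 15.1, so L = (6.808, 13.48). ∠BLA = 149.1° gives LA at 94.10° from the x-axis; with |LA| = 22.7, A = (5.185, 36.12). ∠LAE = 42.5° gives AE at -128.4° from the x-axis; with |AE| = 23.8, E = (-9.598, 17.47). ∠AEV = 91.8° gives EV at -40.20° from the x-axis; with |EV| = 9.7, V = (-2.189, 11.21). ∠EVW = 105.0° gives VW at 34.80° from the x-axis; with |VW| = 16.3, W = (11.20, 20.51). Then |LW| = |W − L| = 8.288.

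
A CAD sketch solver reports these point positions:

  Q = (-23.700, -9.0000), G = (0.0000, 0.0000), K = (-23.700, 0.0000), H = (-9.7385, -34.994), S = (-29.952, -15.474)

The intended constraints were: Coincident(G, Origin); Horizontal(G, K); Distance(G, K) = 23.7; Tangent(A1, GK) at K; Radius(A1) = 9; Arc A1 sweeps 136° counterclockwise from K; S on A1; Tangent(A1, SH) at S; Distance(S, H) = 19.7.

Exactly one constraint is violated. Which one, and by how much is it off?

Distance(S, H) = 19.7 — off by 8.40.

G = (0.00, 0.00) ✓; G.y = 0.00, K.y = 0.00 ✓; |GK| = 23.70 ✓; ∠(QK, KG) = 90.00° ✓; |QK| = 9.000 ✓; bearing(Q→S) − bearing(Q→K) = 136.0° ✓; |QS| = 9.000 ✓; ∠(QS, SH) = 90.00° ✓; |SH| = 28.10 ✗.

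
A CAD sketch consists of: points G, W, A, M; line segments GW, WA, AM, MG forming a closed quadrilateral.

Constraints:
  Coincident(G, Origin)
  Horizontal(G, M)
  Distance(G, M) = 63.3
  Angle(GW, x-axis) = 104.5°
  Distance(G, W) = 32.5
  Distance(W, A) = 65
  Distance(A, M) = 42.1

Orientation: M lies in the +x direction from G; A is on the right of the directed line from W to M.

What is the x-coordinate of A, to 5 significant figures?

27.830

G is at the origin; GM is horizontal with |GM| = 63.3 and M in +x, so M = (63.3, 0). GW runs at 104.5° with |GW| = 32.5, so W = (-8.1374, 31.465). A is determined by |WA| = 65.0 and |AM| = 42.1 together: it lies at the intersection of circle(W, 65.0) and circle(M, 42.1). With |WM| = 78.060, the foot of the radical line on WM is 54.740 from W and the perpendicular offset is √(65.0² − 54.740²) = 35.051. Taking the right-of-WM solution: A = (27.830, -22.677).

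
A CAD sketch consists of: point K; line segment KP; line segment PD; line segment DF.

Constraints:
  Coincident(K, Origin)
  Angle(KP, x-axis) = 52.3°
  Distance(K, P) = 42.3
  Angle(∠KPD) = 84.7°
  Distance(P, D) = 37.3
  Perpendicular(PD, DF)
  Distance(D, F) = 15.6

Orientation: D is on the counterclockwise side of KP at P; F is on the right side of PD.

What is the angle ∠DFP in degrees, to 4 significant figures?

67.30°

K is at the origin; KP runs at 52.3° with length 42.3, so P = 42.3·(cos 52.3°, sin 52.3°) = (25.87, 33.47). ∠KPD = 84.7°, so PD runs at 52.3° + (180° − 84.7°) = 147.6° from the x-axis; with |PD| = 37.3, D = P + 37.3·(cos 147.6°, sin 147.6°) = (-5.626, 53.46). PD is perpendicular to DF; with |DF| = 15.6 on the right of PD, F = D + 15.6·(0.5358, 0.8443) = (2.733, 66.63). Then cos ∠DFP = FD·FP / (|FD||FP|), giving 67.30°.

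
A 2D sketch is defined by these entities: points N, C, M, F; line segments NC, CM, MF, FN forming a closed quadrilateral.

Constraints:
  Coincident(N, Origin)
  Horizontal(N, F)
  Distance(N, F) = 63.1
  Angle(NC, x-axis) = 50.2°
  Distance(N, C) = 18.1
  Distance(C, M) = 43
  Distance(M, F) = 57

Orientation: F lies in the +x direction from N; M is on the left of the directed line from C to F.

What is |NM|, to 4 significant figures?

61.02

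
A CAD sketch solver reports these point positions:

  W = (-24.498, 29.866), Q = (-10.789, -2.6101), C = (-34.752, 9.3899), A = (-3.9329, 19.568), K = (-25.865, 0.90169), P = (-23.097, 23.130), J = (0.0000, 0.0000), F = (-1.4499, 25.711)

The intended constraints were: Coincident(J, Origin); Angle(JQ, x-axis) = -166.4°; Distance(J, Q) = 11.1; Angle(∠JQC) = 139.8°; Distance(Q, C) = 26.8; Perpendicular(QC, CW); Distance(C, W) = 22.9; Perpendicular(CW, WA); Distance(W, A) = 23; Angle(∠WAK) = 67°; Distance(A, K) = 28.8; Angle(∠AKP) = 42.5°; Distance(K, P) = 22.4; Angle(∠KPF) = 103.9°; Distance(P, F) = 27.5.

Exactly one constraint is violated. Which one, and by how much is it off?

Distance(P, F) = 27.5 — off by 5.70.

J = (0.00, 0.00) ✓; JQ at -166.4° ✓; |JQ| = 11.10 ✓; ∠JQC = 139.8° ✓; |QC| = 26.80 ✓; ∠(QC, CW) = 90.00° ✓; |CW| = 22.90 ✓; ∠(CW, WA) = 90.00° ✓; |WA| = 23.00 ✓; ∠WAK = 67.00° ✓; |AK| = 28.80 ✓; ∠AKP = 42.50° ✓; |KP| = 22.40 ✓; ∠KPF = 103.9° ✓; |PF| = 21.80 ✗.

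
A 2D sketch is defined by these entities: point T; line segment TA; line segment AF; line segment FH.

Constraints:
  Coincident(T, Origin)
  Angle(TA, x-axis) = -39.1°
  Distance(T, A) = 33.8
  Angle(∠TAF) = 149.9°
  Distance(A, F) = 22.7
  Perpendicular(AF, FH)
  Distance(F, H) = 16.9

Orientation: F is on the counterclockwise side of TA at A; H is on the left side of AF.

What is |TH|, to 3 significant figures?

51.9

T is at the origin; TA runs at -39.1° with length 33.8, so A = 33.8·(cos -39.1°, sin -39.1°) = (26.2, -21.3). ∠TAF = 149.9°, so AF runs at -39.1° + (180° − 149.9°) = -9.00° from the x-axis; with |AF| = 22.7, F = A + 22.7·(cos -9.00°, sin -9.00°) = (48.7, -24.9). The perpendicularity gives FH at right angles to AF; with |FH| = 16.9 on the left of AF, H = F + 16.9·(0.156, 0.988) = (51.3, -8.18). Then |TH| = |H − T| = 51.9.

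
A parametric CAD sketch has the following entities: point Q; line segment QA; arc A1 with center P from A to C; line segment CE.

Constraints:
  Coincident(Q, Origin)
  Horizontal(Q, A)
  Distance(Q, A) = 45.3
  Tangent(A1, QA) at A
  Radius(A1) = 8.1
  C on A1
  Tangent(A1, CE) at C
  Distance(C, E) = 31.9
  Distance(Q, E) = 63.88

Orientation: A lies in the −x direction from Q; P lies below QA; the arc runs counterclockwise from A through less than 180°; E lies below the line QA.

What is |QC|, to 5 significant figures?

54.111

Q is at the origin; Q and A share the same y with |QA| = 45.3 and A on the −x side, so A = (-45.300, 0.0000). Since A1 is tangent to QA there, PA ⟂ QA, so P = A + (0, -8.1) = (-45.300, -8.1000). Since PC ⟂ CE (tangency), |PE| = √(8.1² + 31.9²) = 32.912 regardless of where C sits on A1. So E lies on both circle(Q, 63.88) and circle(P, 32.912); the below-QA intersection is E = (-49.166, -40.784). C is the foot of the tangent from E: C = (-53.331, -9.1575).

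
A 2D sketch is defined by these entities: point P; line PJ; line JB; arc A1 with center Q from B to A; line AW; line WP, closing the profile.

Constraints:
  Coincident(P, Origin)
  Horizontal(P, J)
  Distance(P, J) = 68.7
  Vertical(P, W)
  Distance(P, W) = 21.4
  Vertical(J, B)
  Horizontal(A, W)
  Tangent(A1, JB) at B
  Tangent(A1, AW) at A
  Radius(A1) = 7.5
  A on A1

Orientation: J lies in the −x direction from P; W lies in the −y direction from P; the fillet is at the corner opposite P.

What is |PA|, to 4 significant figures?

64.83

The virtual corner opposite P is at (-68.70, -21.40). Tangency of A1 to JB means the radius QB is perpendicular to JB and tangency of A1 to AW means the radius QA is perpendicular to AW, with radius 7.5, so the center Q sits 7.5 in from both sides at Q = (-61.20, -13.90). That places the tangent points at B = (-68.70, -13.90) on JB and A = (-61.20, -21.40) on AW. Then |PA| = |A − P| = 64.83.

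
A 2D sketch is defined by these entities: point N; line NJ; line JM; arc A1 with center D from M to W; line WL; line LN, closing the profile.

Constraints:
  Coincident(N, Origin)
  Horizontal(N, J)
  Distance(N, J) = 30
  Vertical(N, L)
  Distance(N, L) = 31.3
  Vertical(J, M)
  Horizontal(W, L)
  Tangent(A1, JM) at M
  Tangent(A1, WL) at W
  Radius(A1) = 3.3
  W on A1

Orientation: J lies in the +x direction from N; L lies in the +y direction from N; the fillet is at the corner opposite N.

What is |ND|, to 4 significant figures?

38.69

NL is vertical with |NL| = 31.3 and L on the +y side, so L = (0.000, 31.30). The virtual corner opposite N is at (30.00, 31.30). Since A1 is tangent to JM there, DM ⟂ JM and the tangent condition forces DW to be normal to WL, with radius 3.3, so the center D sits 3.3 in from both sides at D = (26.70, 28.00). Then |ND| = |D − N| = 38.69.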